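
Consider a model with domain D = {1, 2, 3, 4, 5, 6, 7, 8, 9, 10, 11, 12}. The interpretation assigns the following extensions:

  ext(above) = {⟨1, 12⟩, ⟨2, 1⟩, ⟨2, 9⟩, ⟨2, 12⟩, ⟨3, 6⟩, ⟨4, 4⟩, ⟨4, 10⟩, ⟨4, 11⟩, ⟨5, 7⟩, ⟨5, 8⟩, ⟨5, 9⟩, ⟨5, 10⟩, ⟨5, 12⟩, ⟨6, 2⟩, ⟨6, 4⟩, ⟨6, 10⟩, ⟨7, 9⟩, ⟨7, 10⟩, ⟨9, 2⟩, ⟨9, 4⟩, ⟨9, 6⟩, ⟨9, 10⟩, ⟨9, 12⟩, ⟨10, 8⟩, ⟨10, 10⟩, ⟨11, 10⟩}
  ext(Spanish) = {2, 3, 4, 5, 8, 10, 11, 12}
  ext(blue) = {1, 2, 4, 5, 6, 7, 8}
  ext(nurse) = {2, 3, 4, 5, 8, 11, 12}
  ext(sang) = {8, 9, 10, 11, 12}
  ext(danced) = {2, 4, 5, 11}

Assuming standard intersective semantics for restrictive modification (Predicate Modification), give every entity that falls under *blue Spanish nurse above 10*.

{4, 5}

⟦above 10⟧ = {x : ⟨x, 10⟩ ∈ ⟦above⟧} = {4, 5, 6, 7, 9, 10, 11}
⟦nurse⟧ = {2, 3, 4, 5, 8, 11, 12}
… ∩ ⟦above 10⟧ = {2, 3, 4, 5, 8, 11, 12} ∩ {4, 5, 6, 7, 9, 10, 11} = {4, 5, 11}
… ∩ ⟦blue⟧ = {4, 5, 11} ∩ {1, 2, 4, 5, 6, 7, 8} = {4, 5}
… ∩ ⟦Spanish⟧ = {4, 5} ∩ {2, 3, 4, 5, 8, 10, 11, 12} = {4, 5}
So ⟦blue Spanish nurse above 10⟧ = {4, 5}.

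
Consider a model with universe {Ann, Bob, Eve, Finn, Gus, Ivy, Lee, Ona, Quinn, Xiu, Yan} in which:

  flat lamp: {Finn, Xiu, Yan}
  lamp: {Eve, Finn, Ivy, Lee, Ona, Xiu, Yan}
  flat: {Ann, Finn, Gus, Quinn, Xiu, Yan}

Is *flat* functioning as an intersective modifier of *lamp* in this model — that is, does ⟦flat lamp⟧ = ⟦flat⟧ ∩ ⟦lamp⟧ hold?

⟦flat⟧ ∩ ⟦lamp⟧ = {Ann, Finn, Gus, Quinn, Xiu, Yan} ∩ {Eve, Finn, Ivy, Lee, Ona, Xiu, Yan} = {Finn, Xiu, Yan}
Observed ⟦flat lamp⟧ = {Finn, Xiu, Yan}.
These coincide, so the modifier is intersective here.

yes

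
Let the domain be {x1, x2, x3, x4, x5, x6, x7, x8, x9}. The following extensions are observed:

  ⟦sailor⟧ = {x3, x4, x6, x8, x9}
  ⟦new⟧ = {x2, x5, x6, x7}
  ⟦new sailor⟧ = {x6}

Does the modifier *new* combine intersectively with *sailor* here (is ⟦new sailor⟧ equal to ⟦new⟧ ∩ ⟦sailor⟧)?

⟦new⟧ ∩ ⟦sailor⟧ = {x2, x5, x6, x7} ∩ {x3, x4, x6, x8, x9} = {x6}
Observed ⟦new sailor⟧ = {x6}.
These coincide, so the modifier is intersective here.

yes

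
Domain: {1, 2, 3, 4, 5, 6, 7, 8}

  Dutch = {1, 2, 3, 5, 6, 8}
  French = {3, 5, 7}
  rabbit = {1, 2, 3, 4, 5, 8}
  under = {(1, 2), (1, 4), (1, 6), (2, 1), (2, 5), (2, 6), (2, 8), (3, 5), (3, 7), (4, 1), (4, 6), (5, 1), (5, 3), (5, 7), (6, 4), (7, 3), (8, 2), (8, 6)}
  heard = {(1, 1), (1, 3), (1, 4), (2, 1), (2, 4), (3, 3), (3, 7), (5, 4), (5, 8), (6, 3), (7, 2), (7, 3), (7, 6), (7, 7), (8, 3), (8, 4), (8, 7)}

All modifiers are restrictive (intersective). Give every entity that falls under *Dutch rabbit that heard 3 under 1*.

∅

⟦that heard 3⟧ = {x : ⟨x, 3⟩ ∈ ⟦heard⟧} = {1, 3, 6, 7, 8}
⟦under 1⟧ = {x : ⟨x, 1⟩ ∈ ⟦under⟧} = {2, 4, 5}
⟦rabbit⟧ = {1, 2, 3, 4, 5, 8}
… ∩ ⟦that heard 3⟧ = {1, 2, 3, 4, 5, 8} ∩ {1, 3, 6, 7, 8} = {1, 3, 8}
… ∩ ⟦under 1⟧ = {1, 3, 8} ∩ {2, 4, 5} = ∅
… ∩ ⟦Dutch⟧ = ∅ ∩ {1, 2, 3, 5, 6, 8} = ∅
So ⟦Dutch rabbit that heard 3 under 1⟧ = ∅.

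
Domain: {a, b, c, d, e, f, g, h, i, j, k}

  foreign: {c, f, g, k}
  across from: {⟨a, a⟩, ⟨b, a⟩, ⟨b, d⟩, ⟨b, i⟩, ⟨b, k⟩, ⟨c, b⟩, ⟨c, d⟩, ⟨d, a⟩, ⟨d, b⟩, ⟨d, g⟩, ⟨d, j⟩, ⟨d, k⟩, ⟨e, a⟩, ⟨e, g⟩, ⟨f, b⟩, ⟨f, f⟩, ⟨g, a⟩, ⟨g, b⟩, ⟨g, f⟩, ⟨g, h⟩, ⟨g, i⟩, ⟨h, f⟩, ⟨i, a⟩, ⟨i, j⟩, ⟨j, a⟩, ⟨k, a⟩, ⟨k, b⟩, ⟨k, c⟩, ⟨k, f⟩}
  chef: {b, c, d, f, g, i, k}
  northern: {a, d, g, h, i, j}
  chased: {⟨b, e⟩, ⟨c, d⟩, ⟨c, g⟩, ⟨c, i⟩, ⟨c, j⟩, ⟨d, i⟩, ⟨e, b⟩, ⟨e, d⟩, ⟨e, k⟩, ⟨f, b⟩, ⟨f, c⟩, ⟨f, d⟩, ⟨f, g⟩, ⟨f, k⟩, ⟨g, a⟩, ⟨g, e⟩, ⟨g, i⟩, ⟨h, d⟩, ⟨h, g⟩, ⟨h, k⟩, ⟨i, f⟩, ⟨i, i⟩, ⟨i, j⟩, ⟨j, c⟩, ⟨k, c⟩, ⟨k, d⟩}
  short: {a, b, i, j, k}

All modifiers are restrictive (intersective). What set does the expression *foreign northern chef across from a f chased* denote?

⟦across from a⟧ = {x : ⟨x, a⟩ ∈ ⟦across from⟧} = {a, b, d, e, g, i, j, k}
⟦f chased⟧ = {x : ⟨f, x⟩ ∈ ⟦chased⟧} = {b, c, d, g, k}
⟦chef⟧ = {b, c, d, f, g, i, k}
… ∩ ⟦across from a⟧ = {b, c, d, f, g, i, k} ∩ {a, b, d, e, g, i, j, k} = {b, d, g, i, k}
… ∩ ⟦f chased⟧ = {b, d, g, i, k} ∩ {b, c, d, g, k} = {b, d, g, k}
… ∩ ⟦foreign⟧ = {b, d, g, k} ∩ {c, f, g, k} = {g, k}
… ∩ ⟦northern⟧ = {g, k} ∩ {a, d, g, h, i, j} = {g}
So ⟦foreign northern chef across from a f chased⟧ = {g}.

{g}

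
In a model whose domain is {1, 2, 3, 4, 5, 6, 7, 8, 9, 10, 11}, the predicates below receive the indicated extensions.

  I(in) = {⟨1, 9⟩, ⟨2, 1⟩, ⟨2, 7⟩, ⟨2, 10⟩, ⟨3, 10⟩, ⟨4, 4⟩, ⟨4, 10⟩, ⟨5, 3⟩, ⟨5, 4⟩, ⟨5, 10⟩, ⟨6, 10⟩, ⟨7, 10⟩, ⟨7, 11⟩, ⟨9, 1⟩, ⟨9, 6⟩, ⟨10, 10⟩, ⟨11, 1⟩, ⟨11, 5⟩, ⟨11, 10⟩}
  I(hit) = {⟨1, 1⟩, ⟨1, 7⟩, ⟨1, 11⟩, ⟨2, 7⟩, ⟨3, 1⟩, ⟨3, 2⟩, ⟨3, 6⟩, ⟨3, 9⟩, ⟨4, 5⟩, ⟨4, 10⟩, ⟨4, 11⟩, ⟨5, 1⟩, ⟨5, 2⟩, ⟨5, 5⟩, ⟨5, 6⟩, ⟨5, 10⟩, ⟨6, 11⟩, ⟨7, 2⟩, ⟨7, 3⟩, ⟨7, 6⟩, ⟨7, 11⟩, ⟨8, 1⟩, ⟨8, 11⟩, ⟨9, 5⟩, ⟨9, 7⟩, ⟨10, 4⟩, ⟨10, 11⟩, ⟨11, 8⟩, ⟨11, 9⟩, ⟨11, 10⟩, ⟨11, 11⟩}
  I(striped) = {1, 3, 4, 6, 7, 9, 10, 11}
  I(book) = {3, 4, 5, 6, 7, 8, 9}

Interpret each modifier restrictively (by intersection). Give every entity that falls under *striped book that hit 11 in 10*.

{4, 6, 7}

⟦that hit 11⟧ = {x : ⟨x, 11⟩ ∈ ⟦hit⟧} = {1, 4, 6, 7, 8, 10, 11}
⟦in 10⟧ = {x : ⟨x, 10⟩ ∈ ⟦in⟧} = {2, 3, 4, 5, 6, 7, 10, 11}
⟦book⟧ = {3, 4, 5, 6, 7, 8, 9}
… ∩ ⟦that hit 11⟧ = {3, 4, 5, 6, 7, 8, 9} ∩ {1, 4, 6, 7, 8, 10, 11} = {4, 6, 7, 8}
… ∩ ⟦in 10⟧ = {4, 6, 7, 8} ∩ {2, 3, 4, 5, 6, 7, 10, 11} = {4, 6, 7}
… ∩ ⟦striped⟧ = {4, 6, 7} ∩ {1, 3, 4, 6, 7, 9, 10, 11} = {4, 6, 7}
So ⟦striped book that hit 11 in 10⟧ = {4, 6, 7}.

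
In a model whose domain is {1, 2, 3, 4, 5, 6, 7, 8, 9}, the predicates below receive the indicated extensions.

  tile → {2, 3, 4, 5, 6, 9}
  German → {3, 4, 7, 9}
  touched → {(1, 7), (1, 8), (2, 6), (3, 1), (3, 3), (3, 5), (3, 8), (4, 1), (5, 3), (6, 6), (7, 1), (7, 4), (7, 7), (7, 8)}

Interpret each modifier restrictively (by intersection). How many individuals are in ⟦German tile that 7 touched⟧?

⟦that 7 touched⟧ = {x : ⟨7, x⟩ ∈ ⟦touched⟧} = {1, 4, 7, 8}
⟦tile⟧ = {2, 3, 4, 5, 6, 9}
… ∩ ⟦that 7 touched⟧ = {2, 3, 4, 5, 6, 9} ∩ {1, 4, 7, 8} = {4}
… ∩ ⟦German⟧ = {4} ∩ {3, 4, 7, 9} = {4}
⟦German tile that 7 touched⟧ = {4}, so the cardinality is 1.

1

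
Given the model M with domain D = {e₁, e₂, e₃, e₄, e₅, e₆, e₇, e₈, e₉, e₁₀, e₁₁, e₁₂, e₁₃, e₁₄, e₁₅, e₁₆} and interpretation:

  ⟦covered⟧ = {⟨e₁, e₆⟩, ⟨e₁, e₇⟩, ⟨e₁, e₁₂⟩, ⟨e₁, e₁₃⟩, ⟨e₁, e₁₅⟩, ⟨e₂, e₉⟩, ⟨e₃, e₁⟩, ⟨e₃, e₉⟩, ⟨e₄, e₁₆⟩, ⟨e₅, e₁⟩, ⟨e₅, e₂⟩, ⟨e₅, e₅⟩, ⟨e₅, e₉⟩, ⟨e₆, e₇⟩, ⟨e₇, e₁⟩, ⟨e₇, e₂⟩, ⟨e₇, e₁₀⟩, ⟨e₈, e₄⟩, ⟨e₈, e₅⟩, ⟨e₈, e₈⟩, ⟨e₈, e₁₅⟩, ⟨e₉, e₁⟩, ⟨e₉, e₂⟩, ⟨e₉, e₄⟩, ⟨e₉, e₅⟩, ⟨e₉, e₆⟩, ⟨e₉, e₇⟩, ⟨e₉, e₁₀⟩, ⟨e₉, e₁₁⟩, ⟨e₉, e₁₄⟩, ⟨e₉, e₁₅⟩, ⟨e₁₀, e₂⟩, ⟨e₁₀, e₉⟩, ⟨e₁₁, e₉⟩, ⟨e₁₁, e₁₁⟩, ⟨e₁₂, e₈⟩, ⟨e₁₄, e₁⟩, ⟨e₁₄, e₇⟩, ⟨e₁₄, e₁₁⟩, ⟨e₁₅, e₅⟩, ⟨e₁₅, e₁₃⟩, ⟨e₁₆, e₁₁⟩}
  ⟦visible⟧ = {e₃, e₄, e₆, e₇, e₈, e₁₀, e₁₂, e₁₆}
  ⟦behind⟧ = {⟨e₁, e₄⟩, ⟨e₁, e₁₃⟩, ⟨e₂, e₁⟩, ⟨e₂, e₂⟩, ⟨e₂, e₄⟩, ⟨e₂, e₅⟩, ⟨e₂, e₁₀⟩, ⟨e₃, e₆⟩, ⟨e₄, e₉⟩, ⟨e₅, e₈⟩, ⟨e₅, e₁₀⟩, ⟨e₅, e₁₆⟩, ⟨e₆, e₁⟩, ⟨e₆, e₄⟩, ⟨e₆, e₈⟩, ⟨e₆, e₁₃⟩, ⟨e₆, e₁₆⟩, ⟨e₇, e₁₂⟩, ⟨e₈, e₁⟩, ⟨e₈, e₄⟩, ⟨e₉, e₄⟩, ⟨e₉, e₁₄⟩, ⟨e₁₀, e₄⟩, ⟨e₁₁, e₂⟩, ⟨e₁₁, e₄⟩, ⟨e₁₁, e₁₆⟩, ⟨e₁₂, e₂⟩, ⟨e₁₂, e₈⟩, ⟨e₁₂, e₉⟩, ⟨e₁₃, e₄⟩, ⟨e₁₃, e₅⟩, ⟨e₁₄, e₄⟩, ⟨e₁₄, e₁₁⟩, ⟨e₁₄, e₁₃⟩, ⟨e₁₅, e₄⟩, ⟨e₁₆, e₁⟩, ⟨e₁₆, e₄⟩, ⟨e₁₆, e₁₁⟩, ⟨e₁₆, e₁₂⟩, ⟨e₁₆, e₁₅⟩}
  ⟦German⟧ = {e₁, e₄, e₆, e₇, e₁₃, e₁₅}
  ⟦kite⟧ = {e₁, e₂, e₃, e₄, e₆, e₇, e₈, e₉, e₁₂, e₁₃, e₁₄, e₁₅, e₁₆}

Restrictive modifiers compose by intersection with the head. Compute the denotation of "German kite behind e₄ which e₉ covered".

{e₁, e₆, e₁₅}

⟦behind e₄⟧ = {x : ⟨x, e₄⟩ ∈ ⟦behind⟧} = {e₁, e₂, e₆, e₈, e₉, e₁₀, e₁₁, e₁₃, e₁₄, e₁₅, e₁₆}
⟦which e₉ covered⟧ = {x : ⟨e₉, x⟩ ∈ ⟦covered⟧} = {e₁, e₂, e₄, e₅, e₆, e₇, e₁₀, e₁₁, e₁₄, e₁₅}
⟦kite⟧ = {e₁, e₂, e₃, e₄, e₆, e₇, e₈, e₉, e₁₂, e₁₃, e₁₄, e₁₅, e₁₆}
… ∩ ⟦behind e₄⟧ = {e₁, e₂, e₃, e₄, e₆, e₇, e₈, e₉, e₁₂, e₁₃, e₁₄, e₁₅, e₁₆} ∩ {e₁, e₂, e₆, e₈, e₉, e₁₀, e₁₁, e₁₃, e₁₄, e₁₅, e₁₆} = {e₁, e₂, e₆, e₈, e₉, e₁₃, e₁₄, e₁₅, e₁₆}
… ∩ ⟦which e₉ covered⟧ = {e₁, e₂, e₆, e₈, e₉, e₁₃, e₁₄, e₁₅, e₁₆} ∩ {e₁, e₂, e₄, e₅, e₆, e₇, e₁₀, e₁₁, e₁₄, e₁₅} = {e₁, e₂, e₆, e₁₄, e₁₅}
… ∩ ⟦German⟧ = {e₁, e₂, e₆, e₁₄, e₁₅} ∩ {e₁, e₄, e₆, e₇, e₁₃, e₁₅} = {e₁, e₆, e₁₅}
So ⟦German kite behind e₄ which e₉ covered⟧ = {e₁, e₆, e₁₅}.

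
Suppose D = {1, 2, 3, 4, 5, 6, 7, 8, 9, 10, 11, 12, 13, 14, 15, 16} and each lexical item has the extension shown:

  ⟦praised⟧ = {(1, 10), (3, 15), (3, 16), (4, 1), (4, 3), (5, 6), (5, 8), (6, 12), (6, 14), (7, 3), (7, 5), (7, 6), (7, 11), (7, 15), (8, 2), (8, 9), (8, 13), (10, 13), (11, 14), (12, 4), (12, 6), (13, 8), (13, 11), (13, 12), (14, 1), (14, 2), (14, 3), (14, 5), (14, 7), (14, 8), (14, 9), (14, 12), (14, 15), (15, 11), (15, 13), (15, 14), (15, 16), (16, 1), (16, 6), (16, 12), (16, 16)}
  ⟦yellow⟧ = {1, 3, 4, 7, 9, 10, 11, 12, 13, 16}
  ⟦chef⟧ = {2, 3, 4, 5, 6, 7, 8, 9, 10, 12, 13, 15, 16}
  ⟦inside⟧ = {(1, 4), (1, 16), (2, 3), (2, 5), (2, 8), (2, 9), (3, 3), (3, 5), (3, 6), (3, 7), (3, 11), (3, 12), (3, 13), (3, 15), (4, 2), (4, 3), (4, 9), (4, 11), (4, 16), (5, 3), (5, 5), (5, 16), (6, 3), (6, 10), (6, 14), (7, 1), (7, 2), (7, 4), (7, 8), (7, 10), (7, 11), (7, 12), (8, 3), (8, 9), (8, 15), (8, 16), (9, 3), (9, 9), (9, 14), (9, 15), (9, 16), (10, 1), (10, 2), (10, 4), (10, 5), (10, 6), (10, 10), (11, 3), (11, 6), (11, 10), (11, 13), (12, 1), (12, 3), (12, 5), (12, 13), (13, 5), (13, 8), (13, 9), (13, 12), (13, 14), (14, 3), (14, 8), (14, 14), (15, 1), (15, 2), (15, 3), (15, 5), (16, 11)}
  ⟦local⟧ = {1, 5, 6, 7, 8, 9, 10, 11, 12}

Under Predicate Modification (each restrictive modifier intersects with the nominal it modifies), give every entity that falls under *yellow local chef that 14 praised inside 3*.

⟦that 14 praised⟧ = {x : ⟨14, x⟩ ∈ ⟦praised⟧} = {1, 2, 3, 5, 7, 8, 9, 12, 15}
⟦inside 3⟧ = {x : ⟨x, 3⟩ ∈ ⟦inside⟧} = {2, 3, 4, 5, 6, 8, 9, 11, 12, 14, 15}
⟦chef⟧ = {2, 3, 4, 5, 6, 7, 8, 9, 10, 12, 13, 15, 16}
… ∩ ⟦that 14 praised⟧ = {2, 3, 4, 5, 6, 7, 8, 9, 10, 12, 13, 15, 16} ∩ {1, 2, 3, 5, 7, 8, 9, 12, 15} = {2, 3, 5, 7, 8, 9, 12, 15}
… ∩ ⟦inside 3⟧ = {2, 3, 5, 7, 8, 9, 12, 15} ∩ {2, 3, 4, 5, 6, 8, 9, 11, 12, 14, 15} = {2, 3, 5, 8, 9, 12, 15}
… ∩ ⟦yellow⟧ = {2, 3, 5, 8, 9, 12, 15} ∩ {1, 3, 4, 7, 9, 10, 11, 12, 13, 16} = {3, 9, 12}
… ∩ ⟦local⟧ = {3, 9, 12} ∩ {1, 5, 6, 7, 8, 9, 10, 11, 12} = {9, 12}
So ⟦yellow local chef that 14 praised inside 3⟧ = {9, 12}.

{9, 12}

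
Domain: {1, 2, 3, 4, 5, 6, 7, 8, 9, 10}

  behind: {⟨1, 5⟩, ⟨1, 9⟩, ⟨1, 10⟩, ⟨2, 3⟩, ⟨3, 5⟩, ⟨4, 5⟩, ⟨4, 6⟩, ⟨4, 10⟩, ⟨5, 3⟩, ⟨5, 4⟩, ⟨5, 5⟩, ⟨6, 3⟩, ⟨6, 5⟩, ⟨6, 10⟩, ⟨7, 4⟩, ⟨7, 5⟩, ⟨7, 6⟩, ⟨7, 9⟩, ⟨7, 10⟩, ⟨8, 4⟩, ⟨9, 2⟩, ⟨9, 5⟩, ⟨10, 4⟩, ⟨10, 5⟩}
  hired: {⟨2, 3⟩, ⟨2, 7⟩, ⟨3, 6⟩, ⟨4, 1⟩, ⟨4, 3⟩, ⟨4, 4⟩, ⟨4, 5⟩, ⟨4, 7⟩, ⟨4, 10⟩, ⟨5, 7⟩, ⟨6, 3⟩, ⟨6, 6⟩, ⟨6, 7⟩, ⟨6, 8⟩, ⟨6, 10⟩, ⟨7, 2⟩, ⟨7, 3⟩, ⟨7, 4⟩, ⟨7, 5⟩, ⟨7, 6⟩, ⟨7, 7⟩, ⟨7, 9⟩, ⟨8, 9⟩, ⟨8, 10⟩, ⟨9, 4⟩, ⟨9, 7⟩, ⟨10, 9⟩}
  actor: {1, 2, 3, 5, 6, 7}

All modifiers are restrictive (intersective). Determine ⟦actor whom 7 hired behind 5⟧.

⟦whom 7 hired⟧ = {x : ⟨7, x⟩ ∈ ⟦hired⟧} = {2, 3, 4, 5, 6, 7, 9}
⟦behind 5⟧ = {x : ⟨x, 5⟩ ∈ ⟦behind⟧} = {1, 3, 4, 5, 6, 7, 9, 10}
⟦actor⟧ = {1, 2, 3, 5, 6, 7}
… ∩ ⟦whom 7 hired⟧ = {1, 2, 3, 5, 6, 7} ∩ {2, 3, 4, 5, 6, 7, 9} = {2, 3, 5, 6, 7}
… ∩ ⟦behind 5⟧ = {2, 3, 5, 6, 7} ∩ {1, 3, 4, 5, 6, 7, 9, 10} = {3, 5, 6, 7}
So ⟦actor whom 7 hired behind 5⟧ = {3, 5, 6, 7}.

{3, 5, 6, 7}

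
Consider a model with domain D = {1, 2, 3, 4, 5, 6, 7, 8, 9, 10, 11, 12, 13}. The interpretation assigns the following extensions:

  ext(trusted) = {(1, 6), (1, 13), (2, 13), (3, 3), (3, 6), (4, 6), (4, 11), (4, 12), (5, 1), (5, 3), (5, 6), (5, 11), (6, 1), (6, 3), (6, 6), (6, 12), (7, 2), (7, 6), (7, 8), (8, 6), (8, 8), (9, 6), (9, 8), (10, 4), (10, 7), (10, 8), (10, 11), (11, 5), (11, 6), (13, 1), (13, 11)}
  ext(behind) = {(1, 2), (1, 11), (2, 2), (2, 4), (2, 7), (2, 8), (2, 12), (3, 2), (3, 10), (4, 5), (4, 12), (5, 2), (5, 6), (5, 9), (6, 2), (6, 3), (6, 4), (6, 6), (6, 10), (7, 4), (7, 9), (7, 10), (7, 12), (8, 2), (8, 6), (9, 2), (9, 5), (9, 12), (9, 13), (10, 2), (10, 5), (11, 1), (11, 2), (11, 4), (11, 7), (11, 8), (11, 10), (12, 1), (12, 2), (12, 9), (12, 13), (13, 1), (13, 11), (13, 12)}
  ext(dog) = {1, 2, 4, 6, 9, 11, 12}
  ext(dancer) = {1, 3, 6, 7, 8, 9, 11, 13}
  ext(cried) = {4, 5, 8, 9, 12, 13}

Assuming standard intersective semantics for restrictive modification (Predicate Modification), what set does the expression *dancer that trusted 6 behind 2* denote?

{1, 3, 6, 8, 9, 11}

⟦that trusted 6⟧ = {x : ⟨x, 6⟩ ∈ ⟦trusted⟧} = {1, 3, 4, 5, 6, 7, 8, 9, 11}
⟦behind 2⟧ = {x : ⟨x, 2⟩ ∈ ⟦behind⟧} = {1, 2, 3, 5, 6, 8, 9, 10, 11, 12}
⟦dancer⟧ = {1, 3, 6, 7, 8, 9, 11, 13}
… ∩ ⟦that trusted 6⟧ = {1, 3, 6, 7, 8, 9, 11, 13} ∩ {1, 3, 4, 5, 6, 7, 8, 9, 11} = {1, 3, 6, 7, 8, 9, 11}
… ∩ ⟦behind 2⟧ = {1, 3, 6, 7, 8, 9, 11} ∩ {1, 2, 3, 5, 6, 8, 9, 10, 11, 12} = {1, 3, 6, 8, 9, 11}
So ⟦dancer that trusted 6 behind 2⟧ = {1, 3, 6, 8, 9, 11}.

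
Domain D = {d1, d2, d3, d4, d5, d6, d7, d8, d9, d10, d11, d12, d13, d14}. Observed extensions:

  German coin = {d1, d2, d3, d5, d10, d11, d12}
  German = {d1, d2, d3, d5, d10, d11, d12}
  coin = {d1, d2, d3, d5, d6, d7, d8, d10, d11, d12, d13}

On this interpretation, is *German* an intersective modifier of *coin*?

yes

⟦German⟧ ∩ ⟦coin⟧ = {d1, d2, d3, d5, d10, d11, d12} ∩ {d1, d2, d3, d5, d6, d7, d8, d10, d11, d12, d13} = {d1, d2, d3, d5, d10, d11, d12}
Observed ⟦German coin⟧ = {d1, d2, d3, d5, d10, d11, d12}.
These coincide, so the modifier is intersective here.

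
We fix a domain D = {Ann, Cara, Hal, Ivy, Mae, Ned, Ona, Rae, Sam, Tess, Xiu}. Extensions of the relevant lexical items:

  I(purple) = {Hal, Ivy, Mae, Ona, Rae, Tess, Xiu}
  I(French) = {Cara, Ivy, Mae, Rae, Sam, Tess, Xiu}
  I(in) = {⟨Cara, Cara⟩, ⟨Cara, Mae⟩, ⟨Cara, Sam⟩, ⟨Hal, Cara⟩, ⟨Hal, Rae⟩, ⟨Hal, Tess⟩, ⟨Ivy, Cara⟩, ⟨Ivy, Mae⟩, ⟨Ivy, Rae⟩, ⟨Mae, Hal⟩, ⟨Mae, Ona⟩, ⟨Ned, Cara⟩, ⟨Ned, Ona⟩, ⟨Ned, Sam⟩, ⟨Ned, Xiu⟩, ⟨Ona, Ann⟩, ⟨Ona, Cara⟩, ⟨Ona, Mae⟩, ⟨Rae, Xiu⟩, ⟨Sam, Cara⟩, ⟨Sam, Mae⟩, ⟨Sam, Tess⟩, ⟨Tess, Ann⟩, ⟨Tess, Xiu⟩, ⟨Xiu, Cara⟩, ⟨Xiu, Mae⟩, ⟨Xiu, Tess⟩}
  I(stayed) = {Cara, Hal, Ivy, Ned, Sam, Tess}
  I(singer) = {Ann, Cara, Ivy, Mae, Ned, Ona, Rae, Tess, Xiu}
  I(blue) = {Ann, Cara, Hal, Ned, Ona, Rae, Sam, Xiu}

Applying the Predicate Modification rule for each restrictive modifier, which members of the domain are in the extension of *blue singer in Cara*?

⟦in Cara⟧ = {x : ⟨x, Cara⟩ ∈ ⟦in⟧} = {Cara, Hal, Ivy, Ned, Ona, Sam, Xiu}
⟦singer⟧ = {Ann, Cara, Ivy, Mae, Ned, Ona, Rae, Tess, Xiu}
… ∩ ⟦in Cara⟧ = {Ann, Cara, Ivy, Mae, Ned, Ona, Rae, Tess, Xiu} ∩ {Cara, Hal, Ivy, Ned, Ona, Sam, Xiu} = {Cara, Ivy, Ned, Ona, Xiu}
… ∩ ⟦blue⟧ = {Cara, Ivy, Ned, Ona, Xiu} ∩ {Ann, Cara, Hal, Ned, Ona, Rae, Sam, Xiu} = {Cara, Ned, Ona, Xiu}
So ⟦blue singer in Cara⟧ = {Cara, Ned, Ona, Xiu}.

{Cara, Ned, Ona, Xiu}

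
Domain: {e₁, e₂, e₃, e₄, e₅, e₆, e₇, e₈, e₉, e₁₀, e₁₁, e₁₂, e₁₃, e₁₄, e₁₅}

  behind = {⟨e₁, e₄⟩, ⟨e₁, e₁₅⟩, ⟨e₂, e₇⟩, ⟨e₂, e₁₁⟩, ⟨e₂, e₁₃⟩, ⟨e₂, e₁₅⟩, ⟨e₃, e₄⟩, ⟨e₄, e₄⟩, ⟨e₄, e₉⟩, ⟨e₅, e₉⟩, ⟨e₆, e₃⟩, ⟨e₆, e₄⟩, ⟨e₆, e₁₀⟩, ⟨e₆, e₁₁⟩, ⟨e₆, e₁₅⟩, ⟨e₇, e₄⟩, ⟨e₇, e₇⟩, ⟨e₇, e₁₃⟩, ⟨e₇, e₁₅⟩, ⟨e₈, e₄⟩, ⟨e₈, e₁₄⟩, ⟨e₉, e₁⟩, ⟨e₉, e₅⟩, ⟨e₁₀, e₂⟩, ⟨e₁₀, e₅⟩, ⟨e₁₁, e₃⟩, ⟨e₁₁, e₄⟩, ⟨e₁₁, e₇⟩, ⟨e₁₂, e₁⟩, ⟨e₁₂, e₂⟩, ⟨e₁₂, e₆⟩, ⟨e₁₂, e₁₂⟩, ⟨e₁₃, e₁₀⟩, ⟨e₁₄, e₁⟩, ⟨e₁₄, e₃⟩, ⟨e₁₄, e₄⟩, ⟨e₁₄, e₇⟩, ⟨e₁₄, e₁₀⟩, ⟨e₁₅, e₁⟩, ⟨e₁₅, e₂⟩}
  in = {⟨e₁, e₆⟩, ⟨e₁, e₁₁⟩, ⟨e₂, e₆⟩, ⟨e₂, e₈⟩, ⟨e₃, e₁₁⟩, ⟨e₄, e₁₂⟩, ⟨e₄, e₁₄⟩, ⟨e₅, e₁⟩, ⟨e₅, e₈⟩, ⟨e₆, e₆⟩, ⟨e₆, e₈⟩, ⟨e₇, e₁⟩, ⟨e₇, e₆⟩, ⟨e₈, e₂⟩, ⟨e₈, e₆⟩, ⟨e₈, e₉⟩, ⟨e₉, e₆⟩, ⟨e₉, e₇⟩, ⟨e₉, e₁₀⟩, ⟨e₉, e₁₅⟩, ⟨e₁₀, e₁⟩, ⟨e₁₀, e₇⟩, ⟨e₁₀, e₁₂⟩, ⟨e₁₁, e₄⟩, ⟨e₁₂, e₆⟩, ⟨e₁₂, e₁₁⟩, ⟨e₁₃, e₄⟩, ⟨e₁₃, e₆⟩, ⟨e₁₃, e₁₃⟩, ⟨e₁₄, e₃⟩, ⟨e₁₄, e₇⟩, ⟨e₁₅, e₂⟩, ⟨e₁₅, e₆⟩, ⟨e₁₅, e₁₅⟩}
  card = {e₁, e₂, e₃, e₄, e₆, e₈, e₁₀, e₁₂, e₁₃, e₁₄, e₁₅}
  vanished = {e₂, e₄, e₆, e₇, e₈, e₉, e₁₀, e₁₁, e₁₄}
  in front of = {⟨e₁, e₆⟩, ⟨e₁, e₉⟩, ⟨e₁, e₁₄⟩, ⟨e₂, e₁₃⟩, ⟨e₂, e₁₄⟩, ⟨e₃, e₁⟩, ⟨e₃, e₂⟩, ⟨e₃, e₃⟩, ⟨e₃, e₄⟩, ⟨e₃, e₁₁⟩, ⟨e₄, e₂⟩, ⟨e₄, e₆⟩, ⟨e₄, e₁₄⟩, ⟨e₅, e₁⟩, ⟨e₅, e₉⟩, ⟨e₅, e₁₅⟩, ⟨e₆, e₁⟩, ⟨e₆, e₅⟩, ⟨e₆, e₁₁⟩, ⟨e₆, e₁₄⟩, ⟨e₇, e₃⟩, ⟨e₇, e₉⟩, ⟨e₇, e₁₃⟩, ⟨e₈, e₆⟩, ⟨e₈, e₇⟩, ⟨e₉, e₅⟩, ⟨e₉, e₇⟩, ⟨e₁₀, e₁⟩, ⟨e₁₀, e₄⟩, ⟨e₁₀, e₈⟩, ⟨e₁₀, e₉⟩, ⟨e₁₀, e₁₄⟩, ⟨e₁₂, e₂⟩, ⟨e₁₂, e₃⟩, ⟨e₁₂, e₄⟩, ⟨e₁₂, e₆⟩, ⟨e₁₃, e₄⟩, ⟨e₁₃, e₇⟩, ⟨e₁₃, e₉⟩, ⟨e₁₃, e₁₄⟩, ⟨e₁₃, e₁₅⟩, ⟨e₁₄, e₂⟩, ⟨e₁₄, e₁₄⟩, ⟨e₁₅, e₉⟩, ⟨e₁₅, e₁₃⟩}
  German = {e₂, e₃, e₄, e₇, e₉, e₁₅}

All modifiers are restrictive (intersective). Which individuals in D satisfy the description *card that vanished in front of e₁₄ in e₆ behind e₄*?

{e₆}

⟦that vanished⟧ = ⟦vanished⟧ = {e₂, e₄, e₆, e₇, e₈, e₉, e₁₀, e₁₁, e₁₄}
⟦in front of e₁₄⟧ = {x : ⟨x, e₁₄⟩ ∈ ⟦in front of⟧} = {e₁, e₂, e₄, e₆, e₁₀, e₁₃, e₁₄}
⟦in e₆⟧ = {x : ⟨x, e₆⟩ ∈ ⟦in⟧} = {e₁, e₂, e₆, e₇, e₈, e₉, e₁₂, e₁₃, e₁₅}
⟦behind e₄⟧ = {x : ⟨x, e₄⟩ ∈ ⟦behind⟧} = {e₁, e₃, e₄, e₆, e₇, e₈, e₁₁, e₁₄}
⟦card⟧ = {e₁, e₂, e₃, e₄, e₆, e₈, e₁₀, e₁₂, e₁₃, e₁₄, e₁₅}
… ∩ ⟦that vanished⟧ = {e₁, e₂, e₃, e₄, e₆, e₈, e₁₀, e₁₂, e₁₃, e₁₄, e₁₅} ∩ {e₂, e₄, e₆, e₇, e₈, e₉, e₁₀, e₁₁, e₁₄} = {e₂, e₄, e₆, e₈, e₁₀, e₁₄}
… ∩ ⟦in front of e₁₄⟧ = {e₂, e₄, e₆, e₈, e₁₀, e₁₄} ∩ {e₁, e₂, e₄, e₆, e₁₀, e₁₃, e₁₄} = {e₂, e₄, e₆, e₁₀, e₁₄}
… ∩ ⟦in e₆⟧ = {e₂, e₄, e₆, e₁₀, e₁₄} ∩ {e₁, e₂, e₆, e₇, e₈, e₉, e₁₂, e₁₃, e₁₅} = {e₂, e₆}
… ∩ ⟦behind e₄⟧ = {e₂, e₆} ∩ {e₁, e₃, e₄, e₆, e₇, e₈, e₁₁, e₁₄} = {e₆}
So ⟦card that vanished in front of e₁₄ in e₆ behind e₄⟧ = {e₆}.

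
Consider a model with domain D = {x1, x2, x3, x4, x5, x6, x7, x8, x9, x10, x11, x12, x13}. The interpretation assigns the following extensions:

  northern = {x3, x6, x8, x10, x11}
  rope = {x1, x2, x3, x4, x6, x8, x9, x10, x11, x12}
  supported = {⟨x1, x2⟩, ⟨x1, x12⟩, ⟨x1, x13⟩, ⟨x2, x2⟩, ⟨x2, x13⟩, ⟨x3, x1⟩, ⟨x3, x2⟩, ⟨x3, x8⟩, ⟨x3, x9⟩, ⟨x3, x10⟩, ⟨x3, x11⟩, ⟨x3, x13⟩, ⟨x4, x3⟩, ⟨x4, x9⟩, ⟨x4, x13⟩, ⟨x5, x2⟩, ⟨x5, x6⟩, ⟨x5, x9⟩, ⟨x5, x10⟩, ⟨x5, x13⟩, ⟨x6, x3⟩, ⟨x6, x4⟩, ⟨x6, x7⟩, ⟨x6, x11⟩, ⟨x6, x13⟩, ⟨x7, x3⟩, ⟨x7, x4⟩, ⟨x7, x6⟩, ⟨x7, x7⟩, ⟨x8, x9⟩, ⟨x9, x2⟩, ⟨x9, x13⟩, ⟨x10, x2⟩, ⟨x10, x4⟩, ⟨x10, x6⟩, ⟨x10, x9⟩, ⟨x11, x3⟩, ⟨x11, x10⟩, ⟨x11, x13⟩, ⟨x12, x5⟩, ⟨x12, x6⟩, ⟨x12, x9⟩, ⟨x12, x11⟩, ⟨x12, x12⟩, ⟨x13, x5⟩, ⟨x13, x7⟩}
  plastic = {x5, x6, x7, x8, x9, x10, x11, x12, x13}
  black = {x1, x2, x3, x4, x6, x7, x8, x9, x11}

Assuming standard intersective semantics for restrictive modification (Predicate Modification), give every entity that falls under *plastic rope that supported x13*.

⟦that supported x13⟧ = {x : ⟨x, x13⟩ ∈ ⟦supported⟧} = {x1, x2, x3, x4, x5, x6, x9, x11}
⟦rope⟧ = {x1, x2, x3, x4, x6, x8, x9, x10, x11, x12}
… ∩ ⟦that supported x13⟧ = {x1, x2, x3, x4, x6, x8, x9, x10, x11, x12} ∩ {x1, x2, x3, x4, x5, x6, x9, x11} = {x1, x2, x3, x4, x6, x9, x11}
… ∩ ⟦plastic⟧ = {x1, x2, x3, x4, x6, x9, x11} ∩ {x5, x6, x7, x8, x9, x10, x11, x12, x13} = {x6, x9, x11}
So ⟦plastic rope that supported x13⟧ = {x6, x9, x11}.

{x6, x9, x11}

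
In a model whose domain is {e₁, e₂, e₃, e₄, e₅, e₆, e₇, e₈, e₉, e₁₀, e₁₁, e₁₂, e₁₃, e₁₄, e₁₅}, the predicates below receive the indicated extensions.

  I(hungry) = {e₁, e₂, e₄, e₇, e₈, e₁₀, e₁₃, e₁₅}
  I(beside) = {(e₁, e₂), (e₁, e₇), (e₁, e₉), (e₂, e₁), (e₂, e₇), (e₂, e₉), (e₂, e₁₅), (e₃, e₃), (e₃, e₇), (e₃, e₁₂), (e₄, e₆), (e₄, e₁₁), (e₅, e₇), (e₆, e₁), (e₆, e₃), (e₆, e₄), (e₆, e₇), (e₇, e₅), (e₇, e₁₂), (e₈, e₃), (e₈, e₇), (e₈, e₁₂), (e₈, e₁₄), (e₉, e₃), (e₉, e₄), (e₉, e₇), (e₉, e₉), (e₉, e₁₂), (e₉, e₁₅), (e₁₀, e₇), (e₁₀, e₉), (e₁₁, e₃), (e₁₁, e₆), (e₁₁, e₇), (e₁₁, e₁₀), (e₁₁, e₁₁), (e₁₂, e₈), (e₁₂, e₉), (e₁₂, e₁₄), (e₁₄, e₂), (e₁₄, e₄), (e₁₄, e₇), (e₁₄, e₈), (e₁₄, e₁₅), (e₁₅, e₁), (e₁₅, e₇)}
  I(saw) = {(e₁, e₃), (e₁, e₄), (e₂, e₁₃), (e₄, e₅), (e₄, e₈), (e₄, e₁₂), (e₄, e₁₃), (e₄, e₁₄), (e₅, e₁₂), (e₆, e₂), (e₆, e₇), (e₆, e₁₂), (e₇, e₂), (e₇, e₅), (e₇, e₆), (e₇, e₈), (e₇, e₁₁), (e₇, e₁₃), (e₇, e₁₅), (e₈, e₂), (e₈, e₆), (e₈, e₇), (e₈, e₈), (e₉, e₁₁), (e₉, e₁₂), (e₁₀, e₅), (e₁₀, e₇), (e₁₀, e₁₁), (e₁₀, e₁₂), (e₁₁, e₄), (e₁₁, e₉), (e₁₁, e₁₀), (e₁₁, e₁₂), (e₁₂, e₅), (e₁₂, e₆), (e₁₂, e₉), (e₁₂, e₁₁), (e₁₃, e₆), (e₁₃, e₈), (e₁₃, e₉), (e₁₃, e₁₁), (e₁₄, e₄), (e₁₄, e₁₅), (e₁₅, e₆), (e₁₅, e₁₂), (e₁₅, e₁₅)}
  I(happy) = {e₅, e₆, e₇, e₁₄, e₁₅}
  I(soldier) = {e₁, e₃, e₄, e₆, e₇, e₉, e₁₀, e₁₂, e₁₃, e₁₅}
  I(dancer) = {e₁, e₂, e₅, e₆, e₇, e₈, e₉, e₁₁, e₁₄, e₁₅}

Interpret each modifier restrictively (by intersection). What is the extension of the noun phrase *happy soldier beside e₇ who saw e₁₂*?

⟦beside e₇⟧ = {x : ⟨x, e₇⟩ ∈ ⟦beside⟧} = {e₁, e₂, e₃, e₅, e₆, e₈, e₉, e₁₀, e₁₁, e₁₄, e₁₅}
⟦who saw e₁₂⟧ = {x : ⟨x, e₁₂⟩ ∈ ⟦saw⟧} = {e₄, e₅, e₆, e₉, e₁₀, e₁₁, e₁₅}
⟦soldier⟧ = {e₁, e₃, e₄, e₆, e₇, e₉, e₁₀, e₁₂, e₁₃, e₁₅}
… ∩ ⟦beside e₇⟧ = {e₁, e₃, e₄, e₆, e₇, e₉, e₁₀, e₁₂, e₁₃, e₁₅} ∩ {e₁, e₂, e₃, e₅, e₆, e₈, e₉, e₁₀, e₁₁, e₁₄, e₁₅} = {e₁, e₃, e₆, e₉, e₁₀, e₁₅}
… ∩ ⟦who saw e₁₂⟧ = {e₁, e₃, e₆, e₉, e₁₀, e₁₅} ∩ {e₄, e₅, e₆, e₉, e₁₀, e₁₁, e₁₅} = {e₆, e₉, e₁₀, e₁₅}
… ∩ ⟦happy⟧ = {e₆, e₉, e₁₀, e₁₅} ∩ {e₅, e₆, e₇, e₁₄, e₁₅} = {e₆, e₁₅}
So ⟦happy soldier beside e₇ who saw e₁₂⟧ = {e₆, e₁₅}.

{e₆, e₁₅}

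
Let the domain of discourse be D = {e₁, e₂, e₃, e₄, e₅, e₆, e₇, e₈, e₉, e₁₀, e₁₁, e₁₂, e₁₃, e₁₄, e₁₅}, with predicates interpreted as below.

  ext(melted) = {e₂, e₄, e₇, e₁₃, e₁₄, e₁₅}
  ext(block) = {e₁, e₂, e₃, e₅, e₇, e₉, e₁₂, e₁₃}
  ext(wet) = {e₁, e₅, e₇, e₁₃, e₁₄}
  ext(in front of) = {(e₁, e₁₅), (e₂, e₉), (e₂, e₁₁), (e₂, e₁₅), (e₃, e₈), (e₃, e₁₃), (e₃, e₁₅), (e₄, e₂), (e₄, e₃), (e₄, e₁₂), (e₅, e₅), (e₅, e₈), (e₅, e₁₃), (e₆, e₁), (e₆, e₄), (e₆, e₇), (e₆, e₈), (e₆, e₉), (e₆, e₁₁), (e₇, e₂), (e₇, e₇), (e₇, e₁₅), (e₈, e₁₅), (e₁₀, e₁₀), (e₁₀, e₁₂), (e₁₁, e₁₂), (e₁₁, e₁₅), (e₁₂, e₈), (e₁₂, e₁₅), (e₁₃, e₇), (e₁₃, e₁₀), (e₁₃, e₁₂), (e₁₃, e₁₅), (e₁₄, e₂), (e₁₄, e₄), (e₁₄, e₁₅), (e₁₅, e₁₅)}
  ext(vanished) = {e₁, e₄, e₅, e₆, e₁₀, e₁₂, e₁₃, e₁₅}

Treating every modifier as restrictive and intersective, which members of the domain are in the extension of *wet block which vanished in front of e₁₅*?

{e₁, e₁₃}

⟦which vanished⟧ = ⟦vanished⟧ = {e₁, e₄, e₅, e₆, e₁₀, e₁₂, e₁₃, e₁₅}
⟦in front of e₁₅⟧ = {x : ⟨x, e₁₅⟩ ∈ ⟦in front of⟧} = {e₁, e₂, e₃, e₇, e₈, e₁₁, e₁₂, e₁₃, e₁₄, e₁₅}
⟦block⟧ = {e₁, e₂, e₃, e₅, e₇, e₉, e₁₂, e₁₃}
… ∩ ⟦which vanished⟧ = {e₁, e₂, e₃, e₅, e₇, e₉, e₁₂, e₁₃} ∩ {e₁, e₄, e₅, e₆, e₁₀, e₁₂, e₁₃, e₁₅} = {e₁, e₅, e₁₂, e₁₃}
… ∩ ⟦in front of e₁₅⟧ = {e₁, e₅, e₁₂, e₁₃} ∩ {e₁, e₂, e₃, e₇, e₈, e₁₁, e₁₂, e₁₃, e₁₄, e₁₅} = {e₁, e₁₂, e₁₃}
… ∩ ⟦wet⟧ = {e₁, e₁₂, e₁₃} ∩ {e₁, e₅, e₇, e₁₃, e₁₄} = {e₁, e₁₃}
So ⟦wet block which vanished in front of e₁₅⟧ = {e₁, e₁₃}.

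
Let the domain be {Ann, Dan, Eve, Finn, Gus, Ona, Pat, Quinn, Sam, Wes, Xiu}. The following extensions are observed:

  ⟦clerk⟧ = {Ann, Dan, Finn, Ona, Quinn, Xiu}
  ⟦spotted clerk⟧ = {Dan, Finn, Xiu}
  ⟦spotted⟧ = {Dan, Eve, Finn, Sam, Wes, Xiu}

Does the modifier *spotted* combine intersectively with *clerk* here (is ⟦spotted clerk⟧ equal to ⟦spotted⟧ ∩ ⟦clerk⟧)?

yes

⟦spotted⟧ ∩ ⟦clerk⟧ = {Dan, Eve, Finn, Sam, Wes, Xiu} ∩ {Ann, Dan, Finn, Ona, Quinn, Xiu} = {Dan, Finn, Xiu}
Observed ⟦spotted clerk⟧ = {Dan, Finn, Xiu}.
These coincide, so the modifier is intersective here.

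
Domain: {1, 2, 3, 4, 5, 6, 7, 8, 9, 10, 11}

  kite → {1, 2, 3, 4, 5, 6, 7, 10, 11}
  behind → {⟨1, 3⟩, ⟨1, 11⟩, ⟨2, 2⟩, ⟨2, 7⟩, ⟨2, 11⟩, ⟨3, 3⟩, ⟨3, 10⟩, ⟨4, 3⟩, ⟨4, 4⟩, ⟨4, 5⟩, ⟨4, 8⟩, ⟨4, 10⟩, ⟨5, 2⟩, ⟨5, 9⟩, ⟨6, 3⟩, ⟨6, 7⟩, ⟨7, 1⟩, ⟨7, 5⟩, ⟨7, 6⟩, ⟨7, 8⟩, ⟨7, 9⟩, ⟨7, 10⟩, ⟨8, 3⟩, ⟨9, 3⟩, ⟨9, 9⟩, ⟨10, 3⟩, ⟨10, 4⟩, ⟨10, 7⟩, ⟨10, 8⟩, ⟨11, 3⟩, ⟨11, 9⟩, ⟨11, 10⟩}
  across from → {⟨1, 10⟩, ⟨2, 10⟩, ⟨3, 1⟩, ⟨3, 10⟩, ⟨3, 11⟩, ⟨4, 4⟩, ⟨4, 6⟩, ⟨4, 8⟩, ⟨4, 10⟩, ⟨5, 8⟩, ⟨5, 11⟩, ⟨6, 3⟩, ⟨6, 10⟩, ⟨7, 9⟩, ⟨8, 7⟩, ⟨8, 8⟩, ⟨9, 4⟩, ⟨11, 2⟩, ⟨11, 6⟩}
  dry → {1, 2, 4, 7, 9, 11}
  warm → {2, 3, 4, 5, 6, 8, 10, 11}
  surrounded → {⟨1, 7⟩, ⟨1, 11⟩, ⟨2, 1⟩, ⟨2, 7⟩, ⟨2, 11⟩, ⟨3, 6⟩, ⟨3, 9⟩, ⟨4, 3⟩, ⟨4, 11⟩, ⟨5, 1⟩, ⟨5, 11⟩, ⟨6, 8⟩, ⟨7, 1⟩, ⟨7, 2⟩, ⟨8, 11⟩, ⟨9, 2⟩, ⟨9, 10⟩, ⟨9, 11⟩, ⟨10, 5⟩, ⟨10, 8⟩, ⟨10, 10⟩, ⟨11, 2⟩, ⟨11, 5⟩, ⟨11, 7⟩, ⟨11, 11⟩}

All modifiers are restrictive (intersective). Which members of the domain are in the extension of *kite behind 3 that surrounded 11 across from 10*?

{1, 4}

⟦behind 3⟧ = {x : ⟨x, 3⟩ ∈ ⟦behind⟧} = {1, 3, 4, 6, 8, 9, 10, 11}
⟦that surrounded 11⟧ = {x : ⟨x, 11⟩ ∈ ⟦surrounded⟧} = {1, 2, 4, 5, 8, 9, 11}
⟦across from 10⟧ = {x : ⟨x, 10⟩ ∈ ⟦across from⟧} = {1, 2, 3, 4, 6}
⟦kite⟧ = {1, 2, 3, 4, 5, 6, 7, 10, 11}
… ∩ ⟦behind 3⟧ = {1, 2, 3, 4, 5, 6, 7, 10, 11} ∩ {1, 3, 4, 6, 8, 9, 10, 11} = {1, 3, 4, 6, 10, 11}
… ∩ ⟦that surrounded 11⟧ = {1, 3, 4, 6, 10, 11} ∩ {1, 2, 4, 5, 8, 9, 11} = {1, 4, 11}
… ∩ ⟦across from 10⟧ = {1, 4, 11} ∩ {1, 2, 3, 4, 6} = {1, 4}
So ⟦kite behind 3 that surrounded 11 across from 10⟧ = {1, 4}.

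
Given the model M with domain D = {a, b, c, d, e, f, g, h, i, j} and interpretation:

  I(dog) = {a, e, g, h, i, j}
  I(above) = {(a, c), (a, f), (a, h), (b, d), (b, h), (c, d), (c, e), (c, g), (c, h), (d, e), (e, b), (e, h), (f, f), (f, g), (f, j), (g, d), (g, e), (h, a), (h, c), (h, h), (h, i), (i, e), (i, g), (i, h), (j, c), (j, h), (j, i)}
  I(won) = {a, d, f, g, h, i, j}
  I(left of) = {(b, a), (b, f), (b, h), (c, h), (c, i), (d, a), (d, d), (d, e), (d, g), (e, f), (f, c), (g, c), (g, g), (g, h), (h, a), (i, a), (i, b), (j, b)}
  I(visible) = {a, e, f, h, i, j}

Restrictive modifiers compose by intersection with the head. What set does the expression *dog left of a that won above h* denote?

⟦left of a⟧ = {x : ⟨x, a⟩ ∈ ⟦left of⟧} = {b, d, h, i}
⟦that won⟧ = ⟦won⟧ = {a, d, f, g, h, i, j}
⟦above h⟧ = {x : ⟨x, h⟩ ∈ ⟦above⟧} = {a, b, c, e, h, i, j}
⟦dog⟧ = {a, e, g, h, i, j}
… ∩ ⟦left of a⟧ = {a, e, g, h, i, j} ∩ {b, d, h, i} = {h, i}
… ∩ ⟦that won⟧ = {h, i} ∩ {a, d, f, g, h, i, j} = {h, i}
… ∩ ⟦above h⟧ = {h, i} ∩ {a, b, c, e, h, i, j} = {h, i}
So ⟦dog left of a that won above h⟧ = {h, i}.

{h, i}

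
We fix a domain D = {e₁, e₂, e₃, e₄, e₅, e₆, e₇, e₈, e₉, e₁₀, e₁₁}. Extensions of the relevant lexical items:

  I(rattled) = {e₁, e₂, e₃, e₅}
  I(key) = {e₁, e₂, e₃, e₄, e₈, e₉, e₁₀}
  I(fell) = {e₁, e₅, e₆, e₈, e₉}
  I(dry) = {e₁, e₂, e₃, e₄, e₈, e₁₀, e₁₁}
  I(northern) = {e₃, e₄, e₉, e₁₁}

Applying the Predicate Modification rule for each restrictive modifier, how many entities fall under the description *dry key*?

6

⟦key⟧ = {e₁, e₂, e₃, e₄, e₈, e₉, e₁₀}
… ∩ ⟦dry⟧ = {e₁, e₂, e₃, e₄, e₈, e₉, e₁₀} ∩ {e₁, e₂, e₃, e₄, e₈, e₁₀, e₁₁} = {e₁, e₂, e₃, e₄, e₈, e₁₀}
⟦dry key⟧ = {e₁, e₂, e₃, e₄, e₈, e₁₀}, so the cardinality is 6.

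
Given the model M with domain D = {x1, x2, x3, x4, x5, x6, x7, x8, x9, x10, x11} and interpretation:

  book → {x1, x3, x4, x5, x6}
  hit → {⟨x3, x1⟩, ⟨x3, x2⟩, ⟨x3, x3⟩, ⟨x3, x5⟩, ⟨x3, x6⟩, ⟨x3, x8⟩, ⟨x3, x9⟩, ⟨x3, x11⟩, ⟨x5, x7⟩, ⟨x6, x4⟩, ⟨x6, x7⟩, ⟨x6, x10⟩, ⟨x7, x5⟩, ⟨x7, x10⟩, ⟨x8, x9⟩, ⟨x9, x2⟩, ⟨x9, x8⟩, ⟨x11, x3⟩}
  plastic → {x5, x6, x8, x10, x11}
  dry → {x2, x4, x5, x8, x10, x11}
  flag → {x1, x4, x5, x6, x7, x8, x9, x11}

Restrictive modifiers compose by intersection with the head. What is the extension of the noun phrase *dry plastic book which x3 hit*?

⟦which x3 hit⟧ = {x : ⟨x3, x⟩ ∈ ⟦hit⟧} = {x1, x2, x3, x5, x6, x8, x9, x11}
⟦book⟧ = {x1, x3, x4, x5, x6}
… ∩ ⟦which x3 hit⟧ = {x1, x3, x4, x5, x6} ∩ {x1, x2, x3, x5, x6, x8, x9, x11} = {x1, x3, x5, x6}
… ∩ ⟦dry⟧ = {x1, x3, x5, x6} ∩ {x2, x4, x5, x8, x10, x11} = {x5}
… ∩ ⟦plastic⟧ = {x5} ∩ {x5, x6, x8, x10, x11} = {x5}
So ⟦dry plastic book which x3 hit⟧ = {x5}.

{x5}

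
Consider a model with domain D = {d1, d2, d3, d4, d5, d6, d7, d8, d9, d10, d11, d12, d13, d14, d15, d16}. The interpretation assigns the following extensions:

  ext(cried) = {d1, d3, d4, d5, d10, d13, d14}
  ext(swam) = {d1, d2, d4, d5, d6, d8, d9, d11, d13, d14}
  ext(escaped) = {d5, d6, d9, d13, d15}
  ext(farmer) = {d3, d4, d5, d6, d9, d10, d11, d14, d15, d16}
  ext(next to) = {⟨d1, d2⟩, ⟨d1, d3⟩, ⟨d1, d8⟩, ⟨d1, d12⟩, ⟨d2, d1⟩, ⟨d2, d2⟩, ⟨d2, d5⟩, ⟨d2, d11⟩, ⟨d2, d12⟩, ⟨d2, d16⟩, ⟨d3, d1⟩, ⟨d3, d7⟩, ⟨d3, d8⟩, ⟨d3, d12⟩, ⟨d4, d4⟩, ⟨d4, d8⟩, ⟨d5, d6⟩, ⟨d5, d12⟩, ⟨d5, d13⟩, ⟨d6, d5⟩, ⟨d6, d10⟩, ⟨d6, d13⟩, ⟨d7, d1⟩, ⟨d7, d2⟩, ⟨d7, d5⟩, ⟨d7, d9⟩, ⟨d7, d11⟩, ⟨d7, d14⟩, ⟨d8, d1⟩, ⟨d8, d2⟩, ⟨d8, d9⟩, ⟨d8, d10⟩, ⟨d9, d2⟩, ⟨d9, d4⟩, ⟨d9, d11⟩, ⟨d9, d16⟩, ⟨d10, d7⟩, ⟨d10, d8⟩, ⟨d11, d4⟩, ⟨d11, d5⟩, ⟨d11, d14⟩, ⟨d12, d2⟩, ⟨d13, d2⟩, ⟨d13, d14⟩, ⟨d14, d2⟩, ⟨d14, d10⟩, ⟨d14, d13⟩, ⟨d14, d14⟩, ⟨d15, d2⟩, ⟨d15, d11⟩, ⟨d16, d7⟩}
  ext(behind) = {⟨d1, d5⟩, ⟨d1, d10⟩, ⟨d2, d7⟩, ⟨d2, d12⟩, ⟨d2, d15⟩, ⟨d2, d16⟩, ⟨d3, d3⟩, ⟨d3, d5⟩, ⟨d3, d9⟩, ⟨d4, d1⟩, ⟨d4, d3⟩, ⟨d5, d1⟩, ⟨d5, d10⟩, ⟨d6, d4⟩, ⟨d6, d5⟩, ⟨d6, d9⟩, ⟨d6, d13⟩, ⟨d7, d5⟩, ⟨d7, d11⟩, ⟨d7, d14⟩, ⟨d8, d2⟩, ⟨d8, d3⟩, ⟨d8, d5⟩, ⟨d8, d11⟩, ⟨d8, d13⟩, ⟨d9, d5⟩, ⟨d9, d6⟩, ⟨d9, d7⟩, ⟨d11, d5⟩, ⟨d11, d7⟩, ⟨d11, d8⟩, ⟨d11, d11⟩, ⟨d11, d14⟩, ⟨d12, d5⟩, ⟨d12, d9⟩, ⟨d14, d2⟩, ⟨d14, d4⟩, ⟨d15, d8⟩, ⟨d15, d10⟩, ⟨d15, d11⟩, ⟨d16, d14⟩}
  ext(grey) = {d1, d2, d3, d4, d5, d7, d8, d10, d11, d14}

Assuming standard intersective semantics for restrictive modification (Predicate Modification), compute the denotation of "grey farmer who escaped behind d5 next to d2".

⟦who escaped⟧ = ⟦escaped⟧ = {d5, d6, d9, d13, d15}
⟦behind d5⟧ = {x : ⟨x, d5⟩ ∈ ⟦behind⟧} = {d1, d3, d6, d7, d8, d9, d11, d12}
⟦next to d2⟧ = {x : ⟨x, d2⟩ ∈ ⟦next to⟧} = {d1, d2, d7, d8, d9, d12, d13, d14, d15}
⟦farmer⟧ = {d3, d4, d5, d6, d9, d10, d11, d14, d15, d16}
… ∩ ⟦who escaped⟧ = {d3, d4, d5, d6, d9, d10, d11, d14, d15, d16} ∩ {d5, d6, d9, d13, d15} = {d5, d6, d9, d15}
… ∩ ⟦behind d5⟧ = {d5, d6, d9, d15} ∩ {d1, d3, d6, d7, d8, d9, d11, d12} = {d6, d9}
… ∩ ⟦next to d2⟧ = {d6, d9} ∩ {d1, d2, d7, d8, d9, d12, d13, d14, d15} = {d9}
… ∩ ⟦grey⟧ = {d9} ∩ {d1, d2, d3, d4, d5, d7, d8, d10, d11, d14} = ∅
So ⟦grey farmer who escaped behind d5 next to d2⟧ = ∅.

∅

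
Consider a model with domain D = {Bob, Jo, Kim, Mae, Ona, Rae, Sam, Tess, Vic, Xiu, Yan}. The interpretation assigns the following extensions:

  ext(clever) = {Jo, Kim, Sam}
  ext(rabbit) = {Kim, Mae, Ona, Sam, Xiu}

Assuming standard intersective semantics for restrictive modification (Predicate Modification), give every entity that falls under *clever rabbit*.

{Kim, Sam}

⟦rabbit⟧ = {Kim, Mae, Ona, Sam, Xiu}
… ∩ ⟦clever⟧ = {Kim, Mae, Ona, Sam, Xiu} ∩ {Jo, Kim, Sam} = {Kim, Sam}
So ⟦clever rabbit⟧ = {Kim, Sam}.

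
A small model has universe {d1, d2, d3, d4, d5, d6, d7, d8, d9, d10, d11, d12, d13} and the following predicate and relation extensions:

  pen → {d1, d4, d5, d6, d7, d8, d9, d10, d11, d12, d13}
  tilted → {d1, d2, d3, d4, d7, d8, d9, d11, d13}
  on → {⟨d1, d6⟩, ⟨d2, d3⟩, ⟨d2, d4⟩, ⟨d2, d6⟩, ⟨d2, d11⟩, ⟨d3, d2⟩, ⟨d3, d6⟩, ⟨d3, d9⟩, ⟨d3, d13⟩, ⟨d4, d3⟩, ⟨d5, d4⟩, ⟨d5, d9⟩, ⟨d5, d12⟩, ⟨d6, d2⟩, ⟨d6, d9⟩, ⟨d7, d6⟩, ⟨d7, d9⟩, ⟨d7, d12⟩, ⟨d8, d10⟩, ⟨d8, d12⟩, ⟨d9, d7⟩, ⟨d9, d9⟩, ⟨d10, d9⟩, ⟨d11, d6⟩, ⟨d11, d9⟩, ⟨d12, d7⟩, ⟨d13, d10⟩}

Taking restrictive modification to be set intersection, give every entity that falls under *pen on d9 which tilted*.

{d7, d9, d11}

⟦on d9⟧ = {x : ⟨x, d9⟩ ∈ ⟦on⟧} = {d3, d5, d6, d7, d9, d10, d11}
⟦which tilted⟧ = ⟦tilted⟧ = {d1, d2, d3, d4, d7, d8, d9, d11, d13}
⟦pen⟧ = {d1, d4, d5, d6, d7, d8, d9, d10, d11, d12, d13}
… ∩ ⟦on d9⟧ = {d1, d4, d5, d6, d7, d8, d9, d10, d11, d12, d13} ∩ {d3, d5, d6, d7, d9, d10, d11} = {d5, d6, d7, d9, d10, d11}
… ∩ ⟦which tilted⟧ = {d5, d6, d7, d9, d10, d11} ∩ {d1, d2, d3, d4, d7, d8, d9, d11, d13} = {d7, d9, d11}
So ⟦pen on d9 which tilted⟧ = {d7, d9, d11}.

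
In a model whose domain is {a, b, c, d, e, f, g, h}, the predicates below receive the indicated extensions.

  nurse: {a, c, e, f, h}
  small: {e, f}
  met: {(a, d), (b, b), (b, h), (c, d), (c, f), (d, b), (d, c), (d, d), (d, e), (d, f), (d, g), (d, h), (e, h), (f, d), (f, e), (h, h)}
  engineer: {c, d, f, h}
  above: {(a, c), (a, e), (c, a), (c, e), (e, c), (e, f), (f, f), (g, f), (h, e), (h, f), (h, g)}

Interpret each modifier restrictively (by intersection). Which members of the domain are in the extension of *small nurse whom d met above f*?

⟦whom d met⟧ = {x : ⟨d, x⟩ ∈ ⟦met⟧} = {b, c, d, e, f, g, h}
⟦above f⟧ = {x : ⟨x, f⟩ ∈ ⟦above⟧} = {e, f, g, h}
⟦nurse⟧ = {a, c, e, f, h}
… ∩ ⟦whom d met⟧ = {a, c, e, f, h} ∩ {b, c, d, e, f, g, h} = {c, e, f, h}
… ∩ ⟦above f⟧ = {c, e, f, h} ∩ {e, f, g, h} = {e, f, h}
… ∩ ⟦small⟧ = {e, f, h} ∩ {e, f} = {e, f}
So ⟦small nurse whom d met above f⟧ = {e, f}.

{e, f}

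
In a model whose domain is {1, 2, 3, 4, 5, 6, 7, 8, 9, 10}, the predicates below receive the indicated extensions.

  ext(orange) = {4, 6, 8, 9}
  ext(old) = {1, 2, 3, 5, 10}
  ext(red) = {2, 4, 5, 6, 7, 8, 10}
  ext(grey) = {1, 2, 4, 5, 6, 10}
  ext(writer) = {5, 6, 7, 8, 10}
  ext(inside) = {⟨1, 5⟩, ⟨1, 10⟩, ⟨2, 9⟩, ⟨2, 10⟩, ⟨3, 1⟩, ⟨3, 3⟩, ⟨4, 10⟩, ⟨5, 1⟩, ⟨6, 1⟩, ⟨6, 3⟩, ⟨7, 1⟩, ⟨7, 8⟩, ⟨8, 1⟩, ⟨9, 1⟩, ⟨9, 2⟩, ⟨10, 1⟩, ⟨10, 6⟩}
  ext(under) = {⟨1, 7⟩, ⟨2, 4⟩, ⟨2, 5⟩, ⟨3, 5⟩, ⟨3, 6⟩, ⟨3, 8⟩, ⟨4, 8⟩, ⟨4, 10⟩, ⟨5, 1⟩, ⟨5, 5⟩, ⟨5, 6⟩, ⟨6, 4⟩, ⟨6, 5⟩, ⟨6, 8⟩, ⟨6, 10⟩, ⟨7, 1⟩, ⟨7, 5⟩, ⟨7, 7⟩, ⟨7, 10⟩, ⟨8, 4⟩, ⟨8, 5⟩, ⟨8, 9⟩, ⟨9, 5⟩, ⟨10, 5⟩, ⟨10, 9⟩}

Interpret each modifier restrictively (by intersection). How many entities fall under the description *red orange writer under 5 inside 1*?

2

⟦under 5⟧ = {x : ⟨x, 5⟩ ∈ ⟦under⟧} = {2, 3, 5, 6, 7, 8, 9, 10}
⟦inside 1⟧ = {x : ⟨x, 1⟩ ∈ ⟦inside⟧} = {3, 5, 6, 7, 8, 9, 10}
⟦writer⟧ = {5, 6, 7, 8, 10}
… ∩ ⟦under 5⟧ = {5, 6, 7, 8, 10} ∩ {2, 3, 5, 6, 7, 8, 9, 10} = {5, 6, 7, 8, 10}
… ∩ ⟦inside 1⟧ = {5, 6, 7, 8, 10} ∩ {3, 5, 6, 7, 8, 9, 10} = {5, 6, 7, 8, 10}
… ∩ ⟦red⟧ = {5, 6, 7, 8, 10} ∩ {2, 4, 5, 6, 7, 8, 10} = {5, 6, 7, 8, 10}
… ∩ ⟦orange⟧ = {5, 6, 7, 8, 10} ∩ {4, 6, 8, 9} = {6, 8}
⟦red orange writer under 5 inside 1⟧ = {6, 8}, so the cardinality is 2.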